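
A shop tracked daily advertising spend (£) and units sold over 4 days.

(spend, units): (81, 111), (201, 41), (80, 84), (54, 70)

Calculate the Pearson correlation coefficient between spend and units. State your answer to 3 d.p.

-0.710

n = 4, Σx = 416, Σy = 306, Σx² = 56278, Σy² = 25958, Σxy = 27732
nΣxy − ΣxΣy = 110928 − 127296 = -16368
nΣx² − (Σx)² = 225112 − 173056 = 52056; nΣy² − (Σy)² = 103832 − 93636 = 10196
r = -16368 / √(52056 × 10196) = -16368 / 23038.2937 ≈ -0.710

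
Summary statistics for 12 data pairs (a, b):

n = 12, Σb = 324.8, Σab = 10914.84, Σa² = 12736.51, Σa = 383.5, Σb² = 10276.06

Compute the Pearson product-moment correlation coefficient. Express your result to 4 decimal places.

r = (nΣab − ΣaΣb) / √[(nΣa² − (Σa)²)(nΣb² − (Σb)²)]
Numerator: 12×10914.84 − 383.5×324.8 = 6417.28
Denominator: √[(152838.12 − 147072.25)(123312.72 − 105495.04)] = √[5765.87 × 17817.68] = 10135.7993
r = 6417.28 / 10135.7993 ≈ 0.6331

0.6331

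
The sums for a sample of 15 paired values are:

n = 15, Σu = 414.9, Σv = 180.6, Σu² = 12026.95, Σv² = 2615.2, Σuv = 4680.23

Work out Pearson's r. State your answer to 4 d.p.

-0.6396

r = (nΣuv − ΣuΣv) / √[(nΣu² − (Σu)²)(nΣv² − (Σv)²)]
Numerator: 15×4680.23 − 414.9×180.6 = -4727.49
Denominator: √[(180404.25 − 172142.01)(39228 − 32616.36)] = √[8262.24 × 6611.64] = 7391.0051
r = -4727.49 / 7391.0051 ≈ -0.6396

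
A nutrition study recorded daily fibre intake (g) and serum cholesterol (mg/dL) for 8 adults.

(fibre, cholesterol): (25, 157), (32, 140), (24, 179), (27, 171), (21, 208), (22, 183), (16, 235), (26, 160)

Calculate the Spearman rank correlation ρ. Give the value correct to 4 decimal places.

Rank fibre: 5, 8, 4, 7, 2, 3, 1, 6
Rank cholesterol: 2, 1, 5, 4, 7, 6, 8, 3
d = rank(fibre) − rank(cholesterol): 3, 7, -1, 3, -5, -3, -7, 3; Σd² = 160
ρ = 1 − 6Σd² / [n(n²−1)] = 1 − 6×160 / (8×63) = 1 − 960/504 ≈ -0.9048

-0.9048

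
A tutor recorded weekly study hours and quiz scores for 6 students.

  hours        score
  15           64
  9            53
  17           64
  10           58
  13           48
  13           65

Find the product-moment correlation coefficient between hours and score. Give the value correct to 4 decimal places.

n = 6, Σx = 77, Σy = 352, Σx² = 1033, Σy² = 20894, Σxy = 4574
nΣxy − ΣxΣy = 27444 − 27104 = 340
nΣx² − (Σx)² = 6198 − 5929 = 269; nΣy² − (Σy)² = 125364 − 123904 = 1460
r = 340 / √(269 × 1460) = 340 / 626.6897 ≈ 0.5425

0.5425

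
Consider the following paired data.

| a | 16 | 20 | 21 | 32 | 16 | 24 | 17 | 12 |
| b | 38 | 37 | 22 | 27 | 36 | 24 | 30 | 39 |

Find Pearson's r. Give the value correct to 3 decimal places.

-0.663

n = 8, Σa = 158, Σb = 253, Σa² = 3386, Σb² = 8319, Σab = 4804
nΣab − ΣaΣb = 38432 − 39974 = -1542
nΣa² − (Σa)² = 27088 − 24964 = 2124; nΣb² − (Σb)² = 66552 − 64009 = 2543
r = -1542 / √(2124 × 2543) = -1542 / 2324.0766 ≈ -0.663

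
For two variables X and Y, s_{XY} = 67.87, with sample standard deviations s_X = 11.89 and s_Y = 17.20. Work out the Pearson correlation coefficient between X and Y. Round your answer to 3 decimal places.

r = Cov(X,Y) / (s_X · s_Y) = 67.87 / (11.89 × 17.20)
  = 67.87 / 204.5080 ≈ 0.332

0.332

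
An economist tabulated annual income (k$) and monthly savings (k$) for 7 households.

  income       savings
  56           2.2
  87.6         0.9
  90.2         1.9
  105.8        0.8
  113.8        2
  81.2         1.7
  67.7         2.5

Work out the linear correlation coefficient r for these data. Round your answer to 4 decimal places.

n = 7, Σx = 602.3, Σy = 12, Σx² = 54266.61, Σy² = 23.04, Σxy = 992.95
nΣxy − ΣxΣy = 6950.65 − 7227.6 = -276.95
nΣx² − (Σx)² = 379866.27 − 362765.29 = 17100.98; nΣy² − (Σy)² = 161.28 − 144 = 17.28
r = -276.95 / √(17100.98 × 17.28) = -276.95 / 543.6037 ≈ -0.5095

-0.5095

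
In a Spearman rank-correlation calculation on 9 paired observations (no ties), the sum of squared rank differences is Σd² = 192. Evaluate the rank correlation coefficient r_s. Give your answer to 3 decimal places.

ρ = 1 − 6Σd² / [n(n²−1)] = 1 − 6×192 / (9×80)
  = 1 − 1152/720 = 1 − 1.6000 ≈ -0.600

-0.600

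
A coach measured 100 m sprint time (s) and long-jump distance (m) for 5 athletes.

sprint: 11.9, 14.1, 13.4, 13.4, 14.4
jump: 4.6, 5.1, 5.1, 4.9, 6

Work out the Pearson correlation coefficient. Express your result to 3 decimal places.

n = 5, Σx = 67.2, Σy = 25.7, Σx² = 906.9, Σy² = 133.19, Σxy = 347.05
nΣxy − ΣxΣy = 1735.25 − 1727.04 = 8.21
nΣx² − (Σx)² = 4534.5 − 4515.84 = 18.66; nΣy² − (Σy)² = 665.95 − 660.49 = 5.46
r = 8.21 / √(18.66 × 5.46) = 8.21 / 10.0937 ≈ 0.813

0.813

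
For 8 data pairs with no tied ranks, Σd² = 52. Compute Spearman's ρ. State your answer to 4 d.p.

ρ = 1 − 6Σd² / [n(n²−1)] = 1 − 6×52 / (8×63)
  = 1 − 312/504 = 1 − 0.61905 ≈ 0.3810

0.3810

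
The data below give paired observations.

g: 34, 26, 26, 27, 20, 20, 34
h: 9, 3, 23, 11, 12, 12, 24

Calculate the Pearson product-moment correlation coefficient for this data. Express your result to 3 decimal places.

n = 7, Σg = 187, Σh = 94, Σg² = 5193, Σh² = 1604, Σgh = 2575
nΣgh − ΣgΣh = 18025 − 17578 = 447
nΣg² − (Σg)² = 36351 − 34969 = 1382; nΣh² − (Σh)² = 11228 − 8836 = 2392
r = 447 / √(1382 × 2392) = 447 / 1818.1705 ≈ 0.246

0.246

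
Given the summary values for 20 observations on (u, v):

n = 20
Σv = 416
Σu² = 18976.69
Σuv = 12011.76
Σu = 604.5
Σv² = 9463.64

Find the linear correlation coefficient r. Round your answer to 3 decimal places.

r = (nΣuv − ΣuΣv) / √[(nΣu² − (Σu)²)(nΣv² − (Σv)²)]
Numerator: 20×12011.76 − 604.5×416 = -11236.8
Denominator: √[(379533.8 − 365420.25)(189272.8 − 173056)] = √[14113.55 × 16216.8] = 15128.6687
r = -11236.8 / 15128.6687 ≈ -0.743

-0.743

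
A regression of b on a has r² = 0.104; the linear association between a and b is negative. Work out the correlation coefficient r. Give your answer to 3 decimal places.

|r| = √0.104 = 0.322
The association is negative, so r = −0.322.

-0.322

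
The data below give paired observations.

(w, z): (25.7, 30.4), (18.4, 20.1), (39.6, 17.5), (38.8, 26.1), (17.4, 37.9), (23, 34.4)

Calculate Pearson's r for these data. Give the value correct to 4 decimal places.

n = 6, Σw = 162.9, Σz = 166.4, Σw² = 4904.41, Σz² = 4935.4, Σwz = 4307.46
nΣwz − ΣwΣz = 25844.76 − 27106.56 = -1261.8
nΣw² − (Σw)² = 29426.46 − 26536.41 = 2890.05; nΣz² − (Σz)² = 29612.4 − 27688.96 = 1923.44
r = -1261.8 / √(2890.05 × 1923.44) = -1261.8 / 2357.7188 ≈ -0.5352

-0.5352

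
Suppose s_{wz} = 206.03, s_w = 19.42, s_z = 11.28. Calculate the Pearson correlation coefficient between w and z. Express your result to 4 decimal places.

r = Cov(w,z) / (s_w · s_z) = 206.03 / (19.42 × 11.28)
  = 206.03 / 219.0576 ≈ 0.9405

0.9405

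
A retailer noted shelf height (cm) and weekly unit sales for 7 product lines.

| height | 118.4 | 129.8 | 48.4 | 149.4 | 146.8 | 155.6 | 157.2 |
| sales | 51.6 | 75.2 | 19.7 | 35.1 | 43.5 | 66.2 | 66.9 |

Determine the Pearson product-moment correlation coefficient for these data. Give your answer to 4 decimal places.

n = 7, Σx = 905.6, Σy = 358.2, Σx² = 126002.96, Σy² = 20688, Σxy = 49271.02
nΣxy − ΣxΣy = 344897.14 − 324385.92 = 20511.22
nΣx² − (Σx)² = 882020.72 − 820111.36 = 61909.36; nΣy² − (Σy)² = 144816 − 128307.24 = 16508.76
r = 20511.22 / √(61909.36 × 16508.76) = 20511.22 / 31969.4662 ≈ 0.6416

0.6416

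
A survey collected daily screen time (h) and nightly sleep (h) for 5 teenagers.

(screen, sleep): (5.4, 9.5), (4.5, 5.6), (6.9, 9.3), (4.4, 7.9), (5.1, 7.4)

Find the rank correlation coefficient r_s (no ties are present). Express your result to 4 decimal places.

Rank screen: 4, 2, 5, 1, 3
Rank sleep: 5, 1, 4, 3, 2
d = rank(screen) − rank(sleep): -1, 1, 1, -2, 1; Σd² = 8
ρ = 1 − 6Σd² / [n(n²−1)] = 1 − 6×8 / (5×24) = 1 − 48/120 ≈ 0.6000

0.6000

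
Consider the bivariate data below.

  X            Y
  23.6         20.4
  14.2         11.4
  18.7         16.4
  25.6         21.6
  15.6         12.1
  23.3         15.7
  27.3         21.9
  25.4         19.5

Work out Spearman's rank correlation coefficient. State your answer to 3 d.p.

Rank X: 5, 1, 3, 7, 2, 4, 8, 6
Rank Y: 6, 1, 4, 7, 2, 3, 8, 5
d = rank(X) − rank(Y): -1, 0, -1, 0, 0, 1, 0, 1; Σd² = 4
ρ = 1 − 6Σd² / [n(n²−1)] = 1 − 6×4 / (8×63) = 1 − 24/504 ≈ 0.952

0.952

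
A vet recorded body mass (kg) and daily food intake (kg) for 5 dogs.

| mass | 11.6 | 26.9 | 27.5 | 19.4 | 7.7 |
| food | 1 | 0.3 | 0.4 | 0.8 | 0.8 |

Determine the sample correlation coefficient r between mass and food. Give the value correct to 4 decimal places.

n = 5, Σx = 93.1, Σy = 3.3, Σx² = 2050.07, Σy² = 2.53, Σxy = 52.35
nΣxy − ΣxΣy = 261.75 − 307.23 = -45.48
nΣx² − (Σx)² = 10250.35 − 8667.61 = 1582.74; nΣy² − (Σy)² = 12.65 − 10.89 = 1.76
r = -45.48 / √(1582.74 × 1.76) = -45.48 / 52.7790 ≈ -0.8617

-0.8617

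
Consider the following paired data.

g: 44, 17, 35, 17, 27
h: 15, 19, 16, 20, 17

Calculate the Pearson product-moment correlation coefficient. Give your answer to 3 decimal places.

-0.968

n = 5, Σg = 140, Σh = 87, Σg² = 4468, Σh² = 1531, Σgh = 2342
nΣgh − ΣgΣh = 11710 − 12180 = -470
nΣg² − (Σg)² = 22340 − 19600 = 2740; nΣh² − (Σh)² = 7655 − 7569 = 86
r = -470 / √(2740 × 86) = -470 / 485.4276 ≈ -0.968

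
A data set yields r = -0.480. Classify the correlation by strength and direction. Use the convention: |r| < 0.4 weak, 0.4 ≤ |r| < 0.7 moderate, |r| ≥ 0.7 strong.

moderate negative

r = -0.480 < 0 so the relationship is negative.
|r| = 0.480, which falls in the moderate range.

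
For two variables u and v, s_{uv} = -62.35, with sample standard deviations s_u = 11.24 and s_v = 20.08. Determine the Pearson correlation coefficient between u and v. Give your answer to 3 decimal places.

r = Cov(u,v) / (s_u · s_v) = -62.35 / (11.24 × 20.08)
  = -62.35 / 225.6992 ≈ -0.276

-0.276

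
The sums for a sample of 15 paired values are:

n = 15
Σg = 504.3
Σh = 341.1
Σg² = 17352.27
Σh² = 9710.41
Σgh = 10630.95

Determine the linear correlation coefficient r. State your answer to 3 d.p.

r = (nΣgh − ΣgΣh) / √[(nΣg² − (Σg)²)(nΣh² − (Σh)²)]
Numerator: 15×10630.95 − 504.3×341.1 = -12552.48
Denominator: √[(260284.05 − 254318.49)(145656.15 − 116349.21)] = √[5965.56 × 29306.94] = 13222.4169
r = -12552.48 / 13222.4169 ≈ -0.949

-0.949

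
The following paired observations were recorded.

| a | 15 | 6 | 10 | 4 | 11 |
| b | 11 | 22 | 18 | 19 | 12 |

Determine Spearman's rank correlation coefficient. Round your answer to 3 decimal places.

-0.900

Rank a: 5, 2, 3, 1, 4
Rank b: 1, 5, 3, 4, 2
d = rank(a) − rank(b): 4, -3, 0, -3, 2; Σd² = 38
ρ = 1 − 6Σd² / [n(n²−1)] = 1 − 6×38 / (5×24) = 1 − 228/120 ≈ -0.900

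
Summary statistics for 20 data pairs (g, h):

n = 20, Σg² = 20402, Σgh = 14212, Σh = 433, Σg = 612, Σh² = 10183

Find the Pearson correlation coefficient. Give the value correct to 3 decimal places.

0.827

r = (nΣgh − ΣgΣh) / √[(nΣg² − (Σg)²)(nΣh² − (Σh)²)]
Numerator: 20×14212 − 612×433 = 19244
Denominator: √[(408040 − 374544)(203660 − 187489)] = √[33496 × 16171] = 23273.6722
r = 19244 / 23273.6722 ≈ 0.827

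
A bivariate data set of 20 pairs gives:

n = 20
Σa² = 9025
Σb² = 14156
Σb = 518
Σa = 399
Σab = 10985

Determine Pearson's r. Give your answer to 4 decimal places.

r = (nΣab − ΣaΣb) / √[(nΣa² − (Σa)²)(nΣb² − (Σb)²)]
Numerator: 20×10985 − 399×518 = 13018
Denominator: √[(180500 − 159201)(283120 − 268324)] = √[21299 × 14796] = 17752.1831
r = 13018 / 17752.1831 ≈ 0.7333

0.7333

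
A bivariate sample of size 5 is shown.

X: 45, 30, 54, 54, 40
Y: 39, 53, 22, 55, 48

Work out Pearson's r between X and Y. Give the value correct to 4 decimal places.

n = 5, ΣX = 223, ΣY = 217, ΣX² = 10357, ΣY² = 10143, ΣXY = 9423
nΣXY − ΣXΣY = 47115 − 48391 = -1276
nΣX² − (ΣX)² = 51785 − 49729 = 2056; nΣY² − (ΣY)² = 50715 − 47089 = 3626
r = -1276 / √(2056 × 3626) = -1276 / 2730.3948 ≈ -0.4673

-0.4673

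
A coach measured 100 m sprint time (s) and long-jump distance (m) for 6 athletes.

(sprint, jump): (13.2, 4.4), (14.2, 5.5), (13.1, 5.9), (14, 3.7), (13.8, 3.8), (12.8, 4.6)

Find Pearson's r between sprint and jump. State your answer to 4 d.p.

n = 6, Σx = 81.1, Σy = 27.9, Σx² = 1097.77, Σy² = 133.71, Σxy = 376.59
nΣxy − ΣxΣy = 2259.54 − 2262.69 = -3.15
nΣx² − (Σx)² = 6586.62 − 6577.21 = 9.41; nΣy² − (Σy)² = 802.26 − 778.41 = 23.85
r = -3.15 / √(9.41 × 23.85) = -3.15 / 14.9809 ≈ -0.2103

-0.2103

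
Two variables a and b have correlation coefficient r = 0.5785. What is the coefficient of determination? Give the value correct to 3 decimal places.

0.335

r² = (0.5785)² = 0.335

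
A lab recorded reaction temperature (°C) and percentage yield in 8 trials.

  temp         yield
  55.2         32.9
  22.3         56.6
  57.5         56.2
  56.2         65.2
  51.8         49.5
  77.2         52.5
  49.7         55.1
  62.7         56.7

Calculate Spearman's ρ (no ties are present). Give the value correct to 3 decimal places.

0.119

Rank temp: 4, 1, 6, 5, 3, 8, 2, 7
Rank yield: 1, 6, 5, 8, 2, 3, 4, 7
d = rank(temp) − rank(yield): 3, -5, 1, -3, 1, 5, -2, 0; Σd² = 74
ρ = 1 − 6Σd² / [n(n²−1)] = 1 − 6×74 / (8×63) = 1 − 444/504 ≈ 0.119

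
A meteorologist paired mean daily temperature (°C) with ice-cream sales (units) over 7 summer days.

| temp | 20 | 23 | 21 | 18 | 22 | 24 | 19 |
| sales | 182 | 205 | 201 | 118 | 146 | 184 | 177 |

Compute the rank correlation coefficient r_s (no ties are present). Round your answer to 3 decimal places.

Rank temp: 3, 6, 4, 1, 5, 7, 2
Rank sales: 4, 7, 6, 1, 2, 5, 3
d = rank(temp) − rank(sales): -1, -1, -2, 0, 3, 2, -1; Σd² = 20
ρ = 1 − 6Σd² / [n(n²−1)] = 1 − 6×20 / (7×48) = 1 − 120/336 ≈ 0.643

0.643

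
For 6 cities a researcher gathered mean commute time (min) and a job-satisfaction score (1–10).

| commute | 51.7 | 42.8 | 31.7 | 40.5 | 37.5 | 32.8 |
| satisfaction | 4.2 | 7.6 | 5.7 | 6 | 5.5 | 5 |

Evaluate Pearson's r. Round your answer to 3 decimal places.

n = 6, Σx = 237, Σy = 34, Σx² = 9631.96, Σy² = 199.14, Σxy = 1336.36
nΣxy − ΣxΣy = 8018.16 − 8058 = -39.84
nΣx² − (Σx)² = 57791.76 − 56169 = 1622.76; nΣy² − (Σy)² = 1194.84 − 1156 = 38.84
r = -39.84 / √(1622.76 × 38.84) = -39.84 / 251.0538 ≈ -0.159

-0.159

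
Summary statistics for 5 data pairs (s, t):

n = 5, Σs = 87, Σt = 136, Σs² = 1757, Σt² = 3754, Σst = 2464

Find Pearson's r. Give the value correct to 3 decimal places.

r = (nΣst − ΣsΣt) / √[(nΣs² − (Σs)²)(nΣt² − (Σt)²)]
Numerator: 5×2464 − 87×136 = 488
Denominator: √[(8785 − 7569)(18770 − 18496)] = √[1216 × 274] = 577.2209
r = 488 / 577.2209 ≈ 0.845

0.845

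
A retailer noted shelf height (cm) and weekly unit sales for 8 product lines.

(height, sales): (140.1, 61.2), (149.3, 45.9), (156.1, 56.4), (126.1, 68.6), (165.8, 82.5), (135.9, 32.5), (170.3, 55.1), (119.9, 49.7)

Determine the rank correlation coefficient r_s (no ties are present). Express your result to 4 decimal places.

0.2381

Rank height: 4, 5, 6, 2, 7, 3, 8, 1
Rank sales: 6, 2, 5, 7, 8, 1, 4, 3
d = rank(height) − rank(sales): -2, 3, 1, -5, -1, 2, 4, -2; Σd² = 64
ρ = 1 − 6Σd² / [n(n²−1)] = 1 − 6×64 / (8×63) = 1 − 384/504 ≈ 0.2381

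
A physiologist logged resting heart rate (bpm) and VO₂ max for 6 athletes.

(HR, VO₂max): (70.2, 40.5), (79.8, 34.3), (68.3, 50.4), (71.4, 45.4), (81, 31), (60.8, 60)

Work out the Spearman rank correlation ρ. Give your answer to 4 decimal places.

-0.9429

Rank HR: 3, 5, 2, 4, 6, 1
Rank VO₂max: 3, 2, 5, 4, 1, 6
d = rank(HR) − rank(VO₂max): 0, 3, -3, 0, 5, -5; Σd² = 68
ρ = 1 − 6Σd² / [n(n²−1)] = 1 − 6×68 / (6×35) = 1 − 408/210 ≈ -0.9429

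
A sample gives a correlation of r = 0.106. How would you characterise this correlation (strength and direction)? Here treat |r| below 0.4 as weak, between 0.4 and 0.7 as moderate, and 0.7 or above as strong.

r = 0.106 > 0 so the relationship is positive.
|r| = 0.106, which falls in the weak range.

weak positive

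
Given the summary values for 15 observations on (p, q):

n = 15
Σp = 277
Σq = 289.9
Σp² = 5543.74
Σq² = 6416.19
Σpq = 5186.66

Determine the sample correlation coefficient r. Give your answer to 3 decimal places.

r = (nΣpq − ΣpΣq) / √[(nΣp² − (Σp)²)(nΣq² − (Σq)²)]
Numerator: 15×5186.66 − 277×289.9 = -2502.4
Denominator: √[(83156.1 − 76729)(96242.85 − 84042.01)] = √[6427.1 × 12200.84] = 8855.2820
r = -2502.4 / 8855.2820 ≈ -0.283

-0.283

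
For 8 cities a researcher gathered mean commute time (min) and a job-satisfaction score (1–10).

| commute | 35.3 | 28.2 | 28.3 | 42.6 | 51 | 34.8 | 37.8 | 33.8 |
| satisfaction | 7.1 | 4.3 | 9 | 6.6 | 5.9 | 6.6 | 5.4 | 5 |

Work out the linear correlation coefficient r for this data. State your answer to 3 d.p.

-0.113

n = 8, Σx = 291.8, Σy = 49.9, Σx² = 11040.3, Σy² = 325.99, Σxy = 1811.45
nΣxy − ΣxΣy = 14491.6 − 14560.82 = -69.22
nΣx² − (Σx)² = 88322.4 − 85147.24 = 3175.16; nΣy² − (Σy)² = 2607.92 − 2490.01 = 117.91
r = -69.22 / √(3175.16 × 117.91) = -69.22 / 611.8685 ≈ -0.113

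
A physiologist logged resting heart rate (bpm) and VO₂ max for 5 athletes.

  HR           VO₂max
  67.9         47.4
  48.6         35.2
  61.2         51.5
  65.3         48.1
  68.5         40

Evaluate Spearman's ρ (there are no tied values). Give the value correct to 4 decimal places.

Rank HR: 4, 1, 2, 3, 5
Rank VO₂max: 3, 1, 5, 4, 2
d = rank(HR) − rank(VO₂max): 1, 0, -3, -1, 3; Σd² = 20
ρ = 1 − 6Σd² / [n(n²−1)] = 1 − 6×20 / (5×24) = 1 − 120/120 ≈ 0.0000

0.0000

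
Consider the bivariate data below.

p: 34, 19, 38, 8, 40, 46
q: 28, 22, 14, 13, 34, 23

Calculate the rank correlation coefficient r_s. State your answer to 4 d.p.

Rank p: 3, 2, 4, 1, 5, 6
Rank q: 5, 3, 2, 1, 6, 4
d = rank(p) − rank(q): -2, -1, 2, 0, -1, 2; Σd² = 14
ρ = 1 − 6Σd² / [n(n²−1)] = 1 − 6×14 / (6×35) = 1 − 84/210 ≈ 0.6000

0.6000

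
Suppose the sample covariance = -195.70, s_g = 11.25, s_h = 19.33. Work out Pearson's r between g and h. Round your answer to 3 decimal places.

-0.900

r = Cov(g,h) / (s_g · s_h) = -195.70 / (11.25 × 19.33)
  = -195.70 / 217.4625 ≈ -0.900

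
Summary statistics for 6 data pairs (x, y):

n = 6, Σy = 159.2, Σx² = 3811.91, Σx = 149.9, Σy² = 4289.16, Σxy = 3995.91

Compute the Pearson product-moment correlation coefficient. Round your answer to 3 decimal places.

0.281

r = (nΣxy − ΣxΣy) / √[(nΣx² − (Σx)²)(nΣy² − (Σy)²)]
Numerator: 6×3995.91 − 149.9×159.2 = 111.38
Denominator: √[(22871.46 − 22470.01)(25734.96 − 25344.64)] = √[401.45 × 390.32] = 395.8459
r = 111.38 / 395.8459 ≈ 0.281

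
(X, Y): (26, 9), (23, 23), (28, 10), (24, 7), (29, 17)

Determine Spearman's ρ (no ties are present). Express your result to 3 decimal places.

0.000

Rank X: 3, 1, 4, 2, 5
Rank Y: 2, 5, 3, 1, 4
d = rank(X) − rank(Y): 1, -4, 1, 1, 1; Σd² = 20
ρ = 1 − 6Σd² / [n(n²−1)] = 1 − 6×20 / (5×24) = 1 − 120/120 ≈ 0.000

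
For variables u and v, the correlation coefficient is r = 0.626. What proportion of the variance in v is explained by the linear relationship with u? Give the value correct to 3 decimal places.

0.392

r² = (0.626)² = 0.392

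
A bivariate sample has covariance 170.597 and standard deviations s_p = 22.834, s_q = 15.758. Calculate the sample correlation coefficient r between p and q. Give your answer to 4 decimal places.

r = Cov(p,q) / (s_p · s_q) = 170.597 / (22.834 × 15.758)
  = 170.597 / 359.8182 ≈ 0.4741

0.4741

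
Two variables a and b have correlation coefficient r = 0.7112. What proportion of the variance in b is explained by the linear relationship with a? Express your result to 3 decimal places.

0.506

r² = (0.7112)² = 0.506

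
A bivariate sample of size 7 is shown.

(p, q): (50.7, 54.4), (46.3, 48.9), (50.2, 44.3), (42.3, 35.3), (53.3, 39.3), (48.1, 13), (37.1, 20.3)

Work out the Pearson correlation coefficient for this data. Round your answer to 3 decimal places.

0.479

n = 7, Σp = 328, Σq = 255.5, Σp² = 15554.42, Σq² = 10684.73, Σpq = 12212.32
nΣpq − ΣpΣq = 85486.24 − 83804 = 1682.24
nΣp² − (Σp)² = 108880.94 − 107584 = 1296.94; nΣq² − (Σq)² = 74793.11 − 65280.25 = 9512.86
r = 1682.24 / √(1296.94 × 9512.86) = 1682.24 / 3512.4932 ≈ 0.479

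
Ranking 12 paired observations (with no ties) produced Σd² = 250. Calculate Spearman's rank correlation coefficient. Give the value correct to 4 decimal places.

ρ = 1 − 6Σd² / [n(n²−1)] = 1 − 6×250 / (12×143)
  = 1 − 1500/1716 = 1 − 0.87413 ≈ 0.1259

0.1259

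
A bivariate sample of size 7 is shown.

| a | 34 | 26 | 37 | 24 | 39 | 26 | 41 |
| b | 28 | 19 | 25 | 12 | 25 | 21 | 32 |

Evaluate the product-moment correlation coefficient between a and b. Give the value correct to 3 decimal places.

0.872

n = 7, Σa = 227, Σb = 162, Σa² = 7655, Σb² = 4004, Σab = 5492
nΣab − ΣaΣb = 38444 − 36774 = 1670
nΣa² − (Σa)² = 53585 − 51529 = 2056; nΣb² − (Σb)² = 28028 − 26244 = 1784
r = 1670 / √(2056 × 1784) = 1670 / 1915.1773 ≈ 0.872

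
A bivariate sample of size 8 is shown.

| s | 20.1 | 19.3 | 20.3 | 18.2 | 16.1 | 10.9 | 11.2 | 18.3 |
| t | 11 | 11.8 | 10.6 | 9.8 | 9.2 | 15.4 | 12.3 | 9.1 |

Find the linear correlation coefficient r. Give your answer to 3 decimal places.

-0.655

n = 8, Σs = 134.4, Σt = 89.2, Σs² = 2358.18, Σt² = 1024.54, Σst = 1462.65
nΣst − ΣsΣt = 11701.2 − 11988.48 = -287.28
nΣs² − (Σs)² = 18865.44 − 18063.36 = 802.08; nΣt² − (Σt)² = 8196.32 − 7956.64 = 239.68
r = -287.28 / √(802.08 × 239.68) = -287.28 / 438.4547 ≈ -0.655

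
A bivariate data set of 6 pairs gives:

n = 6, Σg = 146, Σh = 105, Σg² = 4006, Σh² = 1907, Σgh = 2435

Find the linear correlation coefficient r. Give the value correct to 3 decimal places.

r = (nΣgh − ΣgΣh) / √[(nΣg² − (Σg)²)(nΣh² − (Σh)²)]
Numerator: 6×2435 − 146×105 = -720
Denominator: √[(24036 − 21316)(11442 − 11025)] = √[2720 × 417] = 1065.0070
r = -720 / 1065.0070 ≈ -0.676

-0.676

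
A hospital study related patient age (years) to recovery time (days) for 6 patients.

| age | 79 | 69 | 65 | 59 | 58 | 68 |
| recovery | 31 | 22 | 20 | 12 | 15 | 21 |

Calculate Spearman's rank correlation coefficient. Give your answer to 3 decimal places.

0.943

Rank age: 6, 5, 3, 2, 1, 4
Rank recovery: 6, 5, 3, 1, 2, 4
d = rank(age) − rank(recovery): 0, 0, 0, 1, -1, 0; Σd² = 2
ρ = 1 − 6Σd² / [n(n²−1)] = 1 − 6×2 / (6×35) = 1 − 12/210 ≈ 0.943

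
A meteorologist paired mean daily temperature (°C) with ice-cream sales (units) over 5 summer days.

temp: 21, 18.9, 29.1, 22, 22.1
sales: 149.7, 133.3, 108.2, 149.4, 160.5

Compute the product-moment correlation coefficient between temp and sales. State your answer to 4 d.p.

n = 5, Σx = 113.1, Σy = 701.1, Σx² = 2617.43, Σy² = 99966.83, Σxy = 15645.54
nΣxy − ΣxΣy = 78227.7 − 79294.41 = -1066.71
nΣx² − (Σx)² = 13087.15 − 12791.61 = 295.54; nΣy² − (Σy)² = 499834.15 − 491541.21 = 8292.94
r = -1066.71 / √(295.54 × 8292.94) = -1066.71 / 1565.5336 ≈ -0.6814

-0.6814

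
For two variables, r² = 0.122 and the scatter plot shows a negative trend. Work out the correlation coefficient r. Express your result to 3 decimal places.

-0.349

|r| = √0.122 = 0.349
The association is negative, so r = −0.349.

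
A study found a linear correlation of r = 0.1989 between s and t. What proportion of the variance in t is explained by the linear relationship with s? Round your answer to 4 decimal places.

0.0396

r² = (0.1989)² = 0.0396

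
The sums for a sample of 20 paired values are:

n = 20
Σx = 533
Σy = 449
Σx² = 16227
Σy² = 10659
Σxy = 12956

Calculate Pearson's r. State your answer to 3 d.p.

0.915

r = (nΣxy − ΣxΣy) / √[(nΣx² − (Σx)²)(nΣy² − (Σy)²)]
Numerator: 20×12956 − 533×449 = 19803
Denominator: √[(324540 − 284089)(213180 − 201601)] = √[40451 × 11579] = 21642.1378
r = 19803 / 21642.1378 ≈ 0.915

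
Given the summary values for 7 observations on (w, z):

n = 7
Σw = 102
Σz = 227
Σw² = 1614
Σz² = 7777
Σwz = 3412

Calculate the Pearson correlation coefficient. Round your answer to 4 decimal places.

0.4526

r = (nΣwz − ΣwΣz) / √[(nΣw² − (Σw)²)(nΣz² − (Σz)²)]
Numerator: 7×3412 − 102×227 = 730
Denominator: √[(11298 − 10404)(54439 − 51529)] = √[894 × 2910] = 1612.9290
r = 730 / 1612.9290 ≈ 0.4526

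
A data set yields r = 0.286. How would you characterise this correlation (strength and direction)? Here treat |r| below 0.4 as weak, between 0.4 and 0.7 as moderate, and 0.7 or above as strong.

r = 0.286 > 0 so the relationship is positive.
|r| = 0.286, which falls in the weak range.

weak positive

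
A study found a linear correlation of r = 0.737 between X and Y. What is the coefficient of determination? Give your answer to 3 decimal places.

r² = (0.737)² = 0.543

0.543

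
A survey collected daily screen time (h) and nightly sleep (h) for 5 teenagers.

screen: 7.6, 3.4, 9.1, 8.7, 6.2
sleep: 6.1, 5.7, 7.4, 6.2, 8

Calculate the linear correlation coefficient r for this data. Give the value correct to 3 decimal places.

0.314

n = 5, Σx = 35, Σy = 33.4, Σx² = 266.26, Σy² = 226.9, Σxy = 236.62
nΣxy − ΣxΣy = 1183.1 − 1169 = 14.1
nΣx² − (Σx)² = 1331.3 − 1225 = 106.3; nΣy² − (Σy)² = 1134.5 − 1115.56 = 18.94
r = 14.1 / √(106.3 × 18.94) = 14.1 / 44.8701 ≈ 0.314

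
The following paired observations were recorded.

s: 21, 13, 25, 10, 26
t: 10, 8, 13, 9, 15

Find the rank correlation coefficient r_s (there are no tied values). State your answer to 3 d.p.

Rank s: 3, 2, 4, 1, 5
Rank t: 3, 1, 4, 2, 5
d = rank(s) − rank(t): 0, 1, 0, -1, 0; Σd² = 2
ρ = 1 − 6Σd² / [n(n²−1)] = 1 − 6×2 / (5×24) = 1 − 12/120 ≈ 0.900

0.900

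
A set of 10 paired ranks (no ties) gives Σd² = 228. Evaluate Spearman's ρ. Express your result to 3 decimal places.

-0.382

ρ = 1 − 6Σd² / [n(n²−1)] = 1 − 6×228 / (10×99)
  = 1 − 1368/990 = 1 − 1.3818 ≈ -0.382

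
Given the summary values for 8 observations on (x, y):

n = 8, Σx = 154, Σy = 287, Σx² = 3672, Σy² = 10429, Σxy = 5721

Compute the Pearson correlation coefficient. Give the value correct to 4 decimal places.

r = (nΣxy − ΣxΣy) / √[(nΣx² − (Σx)²)(nΣy² − (Σy)²)]
Numerator: 8×5721 − 154×287 = 1570
Denominator: √[(29376 − 23716)(83432 − 82369)] = √[5660 × 1063] = 2452.8718
r = 1570 / 2452.8718 ≈ 0.6401

0.6401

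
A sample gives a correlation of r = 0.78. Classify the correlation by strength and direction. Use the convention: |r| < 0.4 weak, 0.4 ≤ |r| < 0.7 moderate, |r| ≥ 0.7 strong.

strong positive

r = 0.78 > 0 so the relationship is positive.
|r| = 0.78, which falls in the strong range.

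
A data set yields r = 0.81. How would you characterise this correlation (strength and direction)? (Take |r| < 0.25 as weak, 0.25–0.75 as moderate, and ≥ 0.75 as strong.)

r = 0.81 > 0 so the relationship is positive.
|r| = 0.81, which falls in the strong range.

strong positive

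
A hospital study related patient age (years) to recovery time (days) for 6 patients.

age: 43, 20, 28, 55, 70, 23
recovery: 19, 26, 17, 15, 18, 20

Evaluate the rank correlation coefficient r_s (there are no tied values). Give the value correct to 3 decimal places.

-0.714

Rank age: 4, 1, 3, 5, 6, 2
Rank recovery: 4, 6, 2, 1, 3, 5
d = rank(age) − rank(recovery): 0, -5, 1, 4, 3, -3; Σd² = 60
ρ = 1 − 6Σd² / [n(n²−1)] = 1 − 6×60 / (6×35) = 1 − 360/210 ≈ -0.714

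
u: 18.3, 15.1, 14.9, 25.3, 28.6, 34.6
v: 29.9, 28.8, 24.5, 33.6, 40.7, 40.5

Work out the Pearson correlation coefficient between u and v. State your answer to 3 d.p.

n = 6, Σu = 136.8, Σv = 198, Σu² = 3440.12, Σv² = 6749.4, Σuv = 4762.5
nΣuv − ΣuΣv = 28575 − 27086.4 = 1488.6
nΣu² − (Σu)² = 20640.72 − 18714.24 = 1926.48; nΣv² − (Σv)² = 40496.4 − 39204 = 1292.4
r = 1488.6 / √(1926.48 × 1292.4) = 1488.6 / 1577.9045 ≈ 0.943

0.943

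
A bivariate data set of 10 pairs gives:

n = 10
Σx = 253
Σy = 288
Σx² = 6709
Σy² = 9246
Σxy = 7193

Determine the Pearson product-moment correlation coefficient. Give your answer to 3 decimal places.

r = (nΣxy − ΣxΣy) / √[(nΣx² − (Σx)²)(nΣy² − (Σy)²)]
Numerator: 10×7193 − 253×288 = -934
Denominator: √[(67090 − 64009)(92460 − 82944)] = √[3081 × 9516] = 5414.6834
r = -934 / 5414.6834 ≈ -0.172

-0.172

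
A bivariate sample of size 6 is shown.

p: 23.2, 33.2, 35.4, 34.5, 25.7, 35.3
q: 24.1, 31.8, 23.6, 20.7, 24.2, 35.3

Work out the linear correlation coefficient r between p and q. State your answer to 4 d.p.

n = 6, Σp = 187.3, Σq = 159.7, Σp² = 5990.47, Σq² = 4409.23, Σpq = 5032.5
nΣpq − ΣpΣq = 30195 − 29911.81 = 283.19
nΣp² − (Σp)² = 35942.82 − 35081.29 = 861.53; nΣq² − (Σq)² = 26455.38 − 25504.09 = 951.29
r = 283.19 / √(861.53 × 951.29) = 283.19 / 905.2982 ≈ 0.3128

0.3128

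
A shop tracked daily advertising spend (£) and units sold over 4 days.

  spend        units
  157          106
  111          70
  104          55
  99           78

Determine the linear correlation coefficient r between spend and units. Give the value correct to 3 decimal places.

0.859

n = 4, Σx = 471, Σy = 309, Σx² = 57587, Σy² = 25245, Σxy = 37854
nΣxy − ΣxΣy = 151416 − 145539 = 5877
nΣx² − (Σx)² = 230348 − 221841 = 8507; nΣy² − (Σy)² = 100980 − 95481 = 5499
r = 5877 / √(8507 × 5499) = 5877 / 6839.5901 ≈ 0.859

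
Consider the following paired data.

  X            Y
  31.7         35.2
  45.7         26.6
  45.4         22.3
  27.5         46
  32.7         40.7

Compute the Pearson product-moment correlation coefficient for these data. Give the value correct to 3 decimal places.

-0.949

n = 5, ΣX = 183, ΣY = 170.8, ΣX² = 6980.08, ΣY² = 6216.38, ΣXY = 5939.77
nΣXY − ΣXΣY = 29698.85 − 31256.4 = -1557.55
nΣX² − (ΣX)² = 34900.4 − 33489 = 1411.4; nΣY² − (ΣY)² = 31081.9 − 29172.64 = 1909.26
r = -1557.55 / √(1411.4 × 1909.26) = -1557.55 / 1641.5631 ≈ -0.949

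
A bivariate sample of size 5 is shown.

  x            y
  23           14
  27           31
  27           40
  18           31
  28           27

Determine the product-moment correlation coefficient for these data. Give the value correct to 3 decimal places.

n = 5, Σx = 123, Σy = 143, Σx² = 3095, Σy² = 4447, Σxy = 3553
nΣxy − ΣxΣy = 17765 − 17589 = 176
nΣx² − (Σx)² = 15475 − 15129 = 346; nΣy² − (Σy)² = 22235 − 20449 = 1786
r = 176 / √(346 × 1786) = 176 / 786.1018 ≈ 0.224

0.224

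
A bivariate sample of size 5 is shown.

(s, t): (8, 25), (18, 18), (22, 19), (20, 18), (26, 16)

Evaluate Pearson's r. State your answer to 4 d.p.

n = 5, Σs = 94, Σt = 96, Σs² = 1948, Σt² = 1890, Σst = 1718
nΣst − ΣsΣt = 8590 − 9024 = -434
nΣs² − (Σs)² = 9740 − 8836 = 904; nΣt² − (Σt)² = 9450 − 9216 = 234
r = -434 / √(904 × 234) = -434 / 459.9304 ≈ -0.9436

-0.9436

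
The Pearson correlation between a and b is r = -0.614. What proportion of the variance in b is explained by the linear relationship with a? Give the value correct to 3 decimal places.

r² = (-0.614)² = 0.377

0.377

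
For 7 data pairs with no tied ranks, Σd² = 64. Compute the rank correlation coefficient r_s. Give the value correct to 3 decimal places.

ρ = 1 − 6Σd² / [n(n²−1)] = 1 − 6×64 / (7×48)
  = 1 − 384/336 = 1 − 1.1429 ≈ -0.143

-0.143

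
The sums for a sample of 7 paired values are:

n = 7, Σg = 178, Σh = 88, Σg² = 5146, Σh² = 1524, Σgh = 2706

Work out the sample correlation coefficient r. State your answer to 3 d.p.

0.920

r = (nΣgh − ΣgΣh) / √[(nΣg² − (Σg)²)(nΣh² − (Σh)²)]
Numerator: 7×2706 − 178×88 = 3278
Denominator: √[(36022 − 31684)(10668 − 7744)] = √[4338 × 2924] = 3561.5042
r = 3278 / 3561.5042 ≈ 0.920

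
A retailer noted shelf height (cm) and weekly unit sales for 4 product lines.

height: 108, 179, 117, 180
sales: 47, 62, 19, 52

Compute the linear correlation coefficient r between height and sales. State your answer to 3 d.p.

n = 4, Σx = 584, Σy = 180, Σx² = 89794, Σy² = 9118, Σxy = 27757
nΣxy − ΣxΣy = 111028 − 105120 = 5908
nΣx² − (Σx)² = 359176 − 341056 = 18120; nΣy² − (Σy)² = 36472 − 32400 = 4072
r = 5908 / √(18120 × 4072) = 5908 / 8589.7986 ≈ 0.688

0.688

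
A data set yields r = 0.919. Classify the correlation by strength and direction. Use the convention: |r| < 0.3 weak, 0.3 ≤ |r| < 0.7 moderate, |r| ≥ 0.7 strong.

r = 0.919 > 0 so the relationship is positive.
|r| = 0.919, which falls in the strong range.

strong positive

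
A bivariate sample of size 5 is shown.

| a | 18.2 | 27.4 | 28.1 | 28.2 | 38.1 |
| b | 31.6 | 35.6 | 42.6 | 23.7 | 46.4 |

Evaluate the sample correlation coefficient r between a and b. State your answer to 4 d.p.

0.5794

n = 5, Σa = 140, Σb = 179.9, Σa² = 4118.46, Σb² = 6795.33, Σab = 5183.8
nΣab − ΣaΣb = 25919 − 25186 = 733
nΣa² − (Σa)² = 20592.3 − 19600 = 992.3; nΣb² − (Σb)² = 33976.65 − 32364.01 = 1612.64
r = 733 / √(992.3 × 1612.64) = 733 / 1264.9991 ≈ 0.5794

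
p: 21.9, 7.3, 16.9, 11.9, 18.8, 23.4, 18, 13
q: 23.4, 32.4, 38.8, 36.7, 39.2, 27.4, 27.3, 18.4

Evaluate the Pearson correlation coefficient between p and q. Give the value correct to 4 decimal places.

n = 8, Σp = 131.2, Σq = 243.6, Σp² = 2354.12, Σq² = 7820.9, Σpq = 3950.15
nΣpq − ΣpΣq = 31601.2 − 31960.32 = -359.12
nΣp² − (Σp)² = 18832.96 − 17213.44 = 1619.52; nΣq² − (Σq)² = 62567.2 − 59340.96 = 3226.24
r = -359.12 / √(1619.52 × 3226.24) = -359.12 / 2285.8172 ≈ -0.1571

-0.1571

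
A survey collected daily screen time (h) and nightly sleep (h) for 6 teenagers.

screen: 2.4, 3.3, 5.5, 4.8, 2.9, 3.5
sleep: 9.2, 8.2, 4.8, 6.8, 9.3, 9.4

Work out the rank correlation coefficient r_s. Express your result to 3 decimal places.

Rank screen: 1, 3, 6, 5, 2, 4
Rank sleep: 4, 3, 1, 2, 5, 6
d = rank(screen) − rank(sleep): -3, 0, 5, 3, -3, -2; Σd² = 56
ρ = 1 − 6Σd² / [n(n²−1)] = 1 − 6×56 / (6×35) = 1 − 336/210 ≈ -0.600

-0.600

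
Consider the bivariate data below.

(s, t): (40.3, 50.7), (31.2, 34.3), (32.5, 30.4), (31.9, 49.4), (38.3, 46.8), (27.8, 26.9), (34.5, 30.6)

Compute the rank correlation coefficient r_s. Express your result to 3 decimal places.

Rank s: 7, 2, 4, 3, 6, 1, 5
Rank t: 7, 4, 2, 6, 5, 1, 3
d = rank(s) − rank(t): 0, -2, 2, -3, 1, 0, 2; Σd² = 22
ρ = 1 − 6Σd² / [n(n²−1)] = 1 − 6×22 / (7×48) = 1 − 132/336 ≈ 0.607

0.607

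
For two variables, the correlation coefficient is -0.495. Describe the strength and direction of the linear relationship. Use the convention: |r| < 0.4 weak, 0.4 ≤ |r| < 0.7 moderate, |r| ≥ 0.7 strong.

moderate negative

r = -0.495 < 0 so the relationship is negative.
|r| = 0.495, which falls in the moderate range.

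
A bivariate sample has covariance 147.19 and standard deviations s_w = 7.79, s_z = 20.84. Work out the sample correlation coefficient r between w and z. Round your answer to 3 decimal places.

0.907

r = Cov(w,z) / (s_w · s_z) = 147.19 / (7.79 × 20.84)
  = 147.19 / 162.3436 ≈ 0.907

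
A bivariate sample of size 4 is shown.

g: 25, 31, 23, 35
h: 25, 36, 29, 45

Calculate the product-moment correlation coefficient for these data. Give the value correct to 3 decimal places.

n = 4, Σg = 114, Σh = 135, Σg² = 3340, Σh² = 4787, Σgh = 3983
nΣgh − ΣgΣh = 15932 − 15390 = 542
nΣg² − (Σg)² = 13360 − 12996 = 364; nΣh² − (Σh)² = 19148 − 18225 = 923
r = 542 / √(364 × 923) = 542 / 579.6309 ≈ 0.935

0.935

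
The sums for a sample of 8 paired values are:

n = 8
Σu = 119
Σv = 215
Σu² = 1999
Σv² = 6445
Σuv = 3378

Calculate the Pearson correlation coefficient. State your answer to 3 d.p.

0.460

r = (nΣuv − ΣuΣv) / √[(nΣu² − (Σu)²)(nΣv² − (Σv)²)]
Numerator: 8×3378 − 119×215 = 1439
Denominator: √[(15992 − 14161)(51560 − 46225)] = √[1831 × 5335] = 3125.4416
r = 1439 / 3125.4416 ≈ 0.460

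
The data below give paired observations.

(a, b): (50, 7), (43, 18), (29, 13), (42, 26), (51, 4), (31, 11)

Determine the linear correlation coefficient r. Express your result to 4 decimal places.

n = 6, Σa = 246, Σb = 79, Σa² = 10516, Σb² = 1355, Σab = 3138
nΣab − ΣaΣb = 18828 − 19434 = -606
nΣa² − (Σa)² = 63096 − 60516 = 2580; nΣb² − (Σb)² = 8130 − 6241 = 1889
r = -606 / √(2580 × 1889) = -606 / 2207.6277 ≈ -0.2745

-0.2745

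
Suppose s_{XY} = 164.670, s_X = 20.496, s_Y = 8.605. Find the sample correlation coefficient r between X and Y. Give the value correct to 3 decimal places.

0.934

r = Cov(X,Y) / (s_X · s_Y) = 164.670 / (20.496 × 8.605)
  = 164.670 / 176.3681 ≈ 0.934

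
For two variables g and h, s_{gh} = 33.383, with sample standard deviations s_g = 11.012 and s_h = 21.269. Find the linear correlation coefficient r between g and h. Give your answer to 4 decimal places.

0.1425

r = Cov(g,h) / (s_g · s_h) = 33.383 / (11.012 × 21.269)
  = 33.383 / 234.2142 ≈ 0.1425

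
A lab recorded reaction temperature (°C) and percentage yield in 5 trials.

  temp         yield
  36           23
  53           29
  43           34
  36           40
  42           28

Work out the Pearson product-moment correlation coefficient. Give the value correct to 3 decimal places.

n = 5, Σx = 210, Σy = 154, Σx² = 9014, Σy² = 4910, Σxy = 6443
nΣxy − ΣxΣy = 32215 − 32340 = -125
nΣx² − (Σx)² = 45070 − 44100 = 970; nΣy² − (Σy)² = 24550 − 23716 = 834
r = -125 / √(970 × 834) = -125 / 899.4332 ≈ -0.139

-0.139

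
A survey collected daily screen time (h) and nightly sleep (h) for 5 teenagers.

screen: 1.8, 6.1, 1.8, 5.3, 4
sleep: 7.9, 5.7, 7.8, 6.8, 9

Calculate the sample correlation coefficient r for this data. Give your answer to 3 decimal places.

-0.639

n = 5, Σx = 19, Σy = 37.2, Σx² = 87.78, Σy² = 282.98, Σxy = 135.07
nΣxy − ΣxΣy = 675.35 − 706.8 = -31.45
nΣx² − (Σx)² = 438.9 − 361 = 77.9; nΣy² − (Σy)² = 1414.9 − 1383.84 = 31.06
r = -31.45 / √(77.9 × 31.06) = -31.45 / 49.1892 ≈ -0.639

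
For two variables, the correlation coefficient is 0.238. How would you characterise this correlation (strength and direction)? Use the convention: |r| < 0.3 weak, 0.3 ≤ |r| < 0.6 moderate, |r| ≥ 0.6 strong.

r = 0.238 > 0 so the relationship is positive.
|r| = 0.238, which falls in the weak range.

weak positive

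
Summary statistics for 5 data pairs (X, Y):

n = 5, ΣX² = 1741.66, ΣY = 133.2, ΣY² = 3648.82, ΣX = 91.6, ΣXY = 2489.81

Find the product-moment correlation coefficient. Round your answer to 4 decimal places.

r = (nΣXY − ΣXΣY) / √[(nΣX² − (ΣX)²)(nΣY² − (ΣY)²)]
Numerator: 5×2489.81 − 91.6×133.2 = 247.93
Denominator: √[(8708.3 − 8390.56)(18244.1 − 17742.24)] = √[317.74 × 501.86] = 399.3257
r = 247.93 / 399.3257 ≈ 0.6209

0.6209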